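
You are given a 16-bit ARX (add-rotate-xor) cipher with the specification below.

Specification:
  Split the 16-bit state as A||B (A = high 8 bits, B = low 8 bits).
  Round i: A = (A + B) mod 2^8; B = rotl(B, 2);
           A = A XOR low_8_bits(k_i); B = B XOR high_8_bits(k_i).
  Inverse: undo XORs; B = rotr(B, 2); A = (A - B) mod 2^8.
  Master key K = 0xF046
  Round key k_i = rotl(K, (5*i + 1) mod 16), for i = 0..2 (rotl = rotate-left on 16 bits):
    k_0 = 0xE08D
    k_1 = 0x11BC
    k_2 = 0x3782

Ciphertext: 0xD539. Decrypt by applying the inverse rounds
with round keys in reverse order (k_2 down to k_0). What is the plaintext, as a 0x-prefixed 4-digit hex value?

0x3811

s_0 = ciphertext = 0xD539
s_1 = InvRound(s_0, k_2) = 0xD483
s_2 = InvRound(s_1, k_1) = 0xC4A4
s_3 = InvRound(s_2, k_0) = 0x3811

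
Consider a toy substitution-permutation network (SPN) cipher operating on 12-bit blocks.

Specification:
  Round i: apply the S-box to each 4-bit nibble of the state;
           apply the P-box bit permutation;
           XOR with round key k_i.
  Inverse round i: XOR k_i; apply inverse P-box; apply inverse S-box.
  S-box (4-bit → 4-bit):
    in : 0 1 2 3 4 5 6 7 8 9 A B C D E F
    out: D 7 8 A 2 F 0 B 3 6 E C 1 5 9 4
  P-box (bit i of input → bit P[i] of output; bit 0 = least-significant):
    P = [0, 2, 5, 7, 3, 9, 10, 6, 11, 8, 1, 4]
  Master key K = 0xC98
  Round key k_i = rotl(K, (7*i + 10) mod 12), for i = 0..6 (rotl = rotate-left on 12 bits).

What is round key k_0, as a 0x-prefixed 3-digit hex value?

K = 0xC98
k_0 = rotl(K, (7*0+10) mod 12) = rotl(K, 10) = 0x326

0x326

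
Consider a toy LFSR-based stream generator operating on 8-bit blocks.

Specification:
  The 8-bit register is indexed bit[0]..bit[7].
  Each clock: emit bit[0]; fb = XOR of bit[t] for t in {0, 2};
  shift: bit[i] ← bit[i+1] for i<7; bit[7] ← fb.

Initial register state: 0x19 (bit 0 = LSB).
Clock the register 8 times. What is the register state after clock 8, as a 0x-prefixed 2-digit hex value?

0xDF

reg_0 = 0x19
clock 1: out=1, reg = 0x8C
clock 2: out=0, reg = 0xC6
clock 3: out=0, reg = 0xE3
clock 4: out=1, reg = 0xF1
clock 5: out=1, reg = 0xF8
clock 6: out=0, reg = 0x7C
clock 7: out=0, reg = 0xBE
clock 8: out=0, reg = 0xDF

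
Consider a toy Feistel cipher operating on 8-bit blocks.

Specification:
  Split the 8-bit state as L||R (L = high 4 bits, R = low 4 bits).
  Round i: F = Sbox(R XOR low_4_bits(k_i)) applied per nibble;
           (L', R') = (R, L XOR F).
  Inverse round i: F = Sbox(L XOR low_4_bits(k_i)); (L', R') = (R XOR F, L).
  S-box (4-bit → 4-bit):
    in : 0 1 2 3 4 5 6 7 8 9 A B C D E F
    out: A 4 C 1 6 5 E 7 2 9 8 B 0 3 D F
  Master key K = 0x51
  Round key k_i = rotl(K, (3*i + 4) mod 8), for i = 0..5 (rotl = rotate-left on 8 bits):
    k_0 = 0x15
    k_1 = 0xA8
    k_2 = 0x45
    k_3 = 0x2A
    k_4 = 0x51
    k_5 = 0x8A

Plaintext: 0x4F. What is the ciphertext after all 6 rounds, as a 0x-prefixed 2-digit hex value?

0x25

s_0 = plaintext = 0x4F
s_1 = Round(s_0, k_0) = 0xFC
s_2 = Round(s_1, k_1) = 0xC9
s_3 = Round(s_2, k_2) = 0x9C
s_4 = Round(s_3, k_3) = 0xC7
s_5 = Round(s_4, k_4) = 0x72
s_6 = Round(s_5, k_5) = 0x25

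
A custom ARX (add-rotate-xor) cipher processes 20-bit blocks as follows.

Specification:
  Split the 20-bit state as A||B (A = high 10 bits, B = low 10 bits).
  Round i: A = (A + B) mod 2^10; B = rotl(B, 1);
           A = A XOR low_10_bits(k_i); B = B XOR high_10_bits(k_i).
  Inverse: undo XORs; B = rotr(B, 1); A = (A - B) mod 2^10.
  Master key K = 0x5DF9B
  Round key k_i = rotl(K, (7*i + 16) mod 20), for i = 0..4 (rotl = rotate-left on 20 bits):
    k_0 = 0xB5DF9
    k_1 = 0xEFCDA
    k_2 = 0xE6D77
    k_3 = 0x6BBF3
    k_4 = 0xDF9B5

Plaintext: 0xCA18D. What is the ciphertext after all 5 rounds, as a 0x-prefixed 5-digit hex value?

0x89765

s_0 = plaintext = 0xCA18D
s_1 = Round(s_0, k_0) = 0x531CD
s_2 = Round(s_1, k_1) = 0xF0C25
s_3 = Round(s_2, k_2) = 0xA7FD1
s_4 = Round(s_3, k_3) = 0x60E0D
s_5 = Round(s_4, k_4) = 0x89765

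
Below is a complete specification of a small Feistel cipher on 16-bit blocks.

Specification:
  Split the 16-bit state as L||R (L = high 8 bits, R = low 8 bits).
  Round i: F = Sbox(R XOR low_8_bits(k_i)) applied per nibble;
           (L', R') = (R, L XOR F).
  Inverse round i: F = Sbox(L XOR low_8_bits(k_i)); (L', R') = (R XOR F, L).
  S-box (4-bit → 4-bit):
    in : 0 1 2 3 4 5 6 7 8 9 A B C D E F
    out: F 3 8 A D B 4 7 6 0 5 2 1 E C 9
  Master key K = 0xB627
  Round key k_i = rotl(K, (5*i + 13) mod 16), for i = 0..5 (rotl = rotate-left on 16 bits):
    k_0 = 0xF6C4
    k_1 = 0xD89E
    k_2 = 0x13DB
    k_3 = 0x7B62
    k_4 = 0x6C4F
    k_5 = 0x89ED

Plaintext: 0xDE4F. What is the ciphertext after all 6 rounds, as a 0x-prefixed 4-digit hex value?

s_0 = plaintext = 0xDE4F
s_1 = Round(s_0, k_0) = 0x4FBC
s_2 = Round(s_1, k_1) = 0xBCC7
s_3 = Round(s_2, k_2) = 0xC78D
s_4 = Round(s_3, k_3) = 0x8D0E
s_5 = Round(s_4, k_4) = 0x0E5E
s_6 = Round(s_5, k_5) = 0x5E24

0x5E24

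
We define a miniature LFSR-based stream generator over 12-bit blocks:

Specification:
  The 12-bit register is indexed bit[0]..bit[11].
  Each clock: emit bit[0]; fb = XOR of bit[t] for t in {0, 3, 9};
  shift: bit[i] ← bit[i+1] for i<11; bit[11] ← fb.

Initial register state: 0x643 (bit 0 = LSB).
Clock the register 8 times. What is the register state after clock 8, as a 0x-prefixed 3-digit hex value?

reg_0 = 0x643
clock 1: out=1, reg = 0x321
clock 2: out=1, reg = 0x190
clock 3: out=0, reg = 0x0C8
clock 4: out=0, reg = 0x864
clock 5: out=0, reg = 0x432
clock 6: out=0, reg = 0x219
clock 7: out=1, reg = 0x90C
clock 8: out=0, reg = 0xC86

0xC86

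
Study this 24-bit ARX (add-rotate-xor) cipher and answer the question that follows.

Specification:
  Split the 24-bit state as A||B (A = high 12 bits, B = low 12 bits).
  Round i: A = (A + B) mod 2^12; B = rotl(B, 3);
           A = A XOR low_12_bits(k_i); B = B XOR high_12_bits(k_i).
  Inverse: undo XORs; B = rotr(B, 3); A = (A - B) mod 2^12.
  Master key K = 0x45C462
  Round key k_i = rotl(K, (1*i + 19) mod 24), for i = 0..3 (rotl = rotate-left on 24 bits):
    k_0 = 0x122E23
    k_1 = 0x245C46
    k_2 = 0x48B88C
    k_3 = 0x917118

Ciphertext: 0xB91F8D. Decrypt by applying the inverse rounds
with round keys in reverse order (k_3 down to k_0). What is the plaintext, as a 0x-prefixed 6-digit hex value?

s_0 = ciphertext = 0xB91F8D
s_1 = InvRound(s_0, k_3) = 0x5B64D3
s_2 = InvRound(s_1, k_2) = 0xD2F00B
s_3 = InvRound(s_2, k_1) = 0x520C49
s_4 = InvRound(s_3, k_0) = 0x3567AD

0x3567AD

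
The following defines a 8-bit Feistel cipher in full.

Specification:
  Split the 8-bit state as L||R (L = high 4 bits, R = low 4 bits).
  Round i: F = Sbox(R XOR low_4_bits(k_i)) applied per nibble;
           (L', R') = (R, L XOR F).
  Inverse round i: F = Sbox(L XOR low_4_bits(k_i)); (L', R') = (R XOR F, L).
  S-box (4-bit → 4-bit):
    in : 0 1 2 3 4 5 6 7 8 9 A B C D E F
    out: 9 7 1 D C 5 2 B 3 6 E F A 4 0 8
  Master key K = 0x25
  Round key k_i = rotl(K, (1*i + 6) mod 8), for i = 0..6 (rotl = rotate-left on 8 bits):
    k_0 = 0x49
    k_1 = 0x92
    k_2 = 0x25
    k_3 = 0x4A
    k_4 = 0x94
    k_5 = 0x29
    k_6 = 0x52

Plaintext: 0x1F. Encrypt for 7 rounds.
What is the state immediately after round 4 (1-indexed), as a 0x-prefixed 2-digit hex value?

0x7C

s_0 = plaintext = 0x1F
s_1 = Round(s_0, k_0) = 0xF3
s_2 = Round(s_1, k_1) = 0x38
s_3 = Round(s_2, k_2) = 0x87
s_4 = Round(s_3, k_3) = 0x7C
s_5 = Round(s_4, k_4) = 0xC4
s_6 = Round(s_5, k_5) = 0x48
s_7 = Round(s_6, k_6) = 0x8A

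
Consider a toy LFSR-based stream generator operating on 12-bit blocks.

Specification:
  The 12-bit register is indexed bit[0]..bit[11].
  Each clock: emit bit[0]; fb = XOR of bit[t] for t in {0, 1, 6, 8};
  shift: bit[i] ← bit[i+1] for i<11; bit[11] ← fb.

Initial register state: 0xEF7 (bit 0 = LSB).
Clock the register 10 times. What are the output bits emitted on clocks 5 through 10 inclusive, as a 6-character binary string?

reg_0 = 0xEF7
clock 1: out=1, reg = 0xF7B
clock 2: out=1, reg = 0x7BD
clock 3: out=1, reg = 0x3DE
clock 4: out=0, reg = 0x9EF
clock 5: out=1, reg = 0x4F7
clock 6: out=1, reg = 0xA7B
clock 7: out=1, reg = 0xD3D
clock 8: out=1, reg = 0x69E
clock 9: out=0, reg = 0xB4F
clock 10: out=1, reg = 0x5A7

111101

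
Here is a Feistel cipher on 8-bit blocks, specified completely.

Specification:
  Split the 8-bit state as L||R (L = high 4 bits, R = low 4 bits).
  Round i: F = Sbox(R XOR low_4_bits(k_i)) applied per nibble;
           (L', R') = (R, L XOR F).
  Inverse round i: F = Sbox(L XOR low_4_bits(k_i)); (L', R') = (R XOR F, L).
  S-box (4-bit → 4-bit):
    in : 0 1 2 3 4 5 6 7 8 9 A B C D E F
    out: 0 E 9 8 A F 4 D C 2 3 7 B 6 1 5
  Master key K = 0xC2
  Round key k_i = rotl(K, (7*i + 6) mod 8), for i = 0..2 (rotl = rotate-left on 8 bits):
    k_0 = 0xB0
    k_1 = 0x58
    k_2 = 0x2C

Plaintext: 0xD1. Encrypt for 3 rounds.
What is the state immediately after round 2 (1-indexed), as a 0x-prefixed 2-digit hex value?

s_0 = plaintext = 0xD1
s_1 = Round(s_0, k_0) = 0x13
s_2 = Round(s_1, k_1) = 0x36
s_3 = Round(s_2, k_2) = 0x60

0x36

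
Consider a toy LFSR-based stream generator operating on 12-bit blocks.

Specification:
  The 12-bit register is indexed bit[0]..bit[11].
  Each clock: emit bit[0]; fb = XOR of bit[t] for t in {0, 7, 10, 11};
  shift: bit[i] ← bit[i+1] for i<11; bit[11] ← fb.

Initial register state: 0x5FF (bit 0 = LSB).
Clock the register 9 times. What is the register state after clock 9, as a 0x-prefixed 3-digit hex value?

0x83A

reg_0 = 0x5FF
clock 1: out=1, reg = 0xAFF
clock 2: out=1, reg = 0xD7F
clock 3: out=1, reg = 0xEBF
clock 4: out=1, reg = 0x75F
clock 5: out=1, reg = 0x3AF
clock 6: out=1, reg = 0x1D7
clock 7: out=1, reg = 0x0EB
clock 8: out=1, reg = 0x075
clock 9: out=1, reg = 0x83A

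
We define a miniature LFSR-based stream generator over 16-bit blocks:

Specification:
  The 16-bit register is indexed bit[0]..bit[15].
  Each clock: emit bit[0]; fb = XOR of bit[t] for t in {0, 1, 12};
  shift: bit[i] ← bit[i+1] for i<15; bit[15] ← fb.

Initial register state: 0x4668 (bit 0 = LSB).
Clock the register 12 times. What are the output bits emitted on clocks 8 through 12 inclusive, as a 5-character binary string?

reg_0 = 0x4668
clock 1: out=0, reg = 0x2334
clock 2: out=0, reg = 0x119A
clock 3: out=0, reg = 0x08CD
clock 4: out=1, reg = 0x8466
clock 5: out=0, reg = 0xC233
clock 6: out=1, reg = 0x6119
clock 7: out=1, reg = 0xB08C
clock 8: out=0, reg = 0xD846
clock 9: out=0, reg = 0x6C23
clock 10: out=1, reg = 0x3611
clock 11: out=1, reg = 0x1B08
clock 12: out=0, reg = 0x8D84

00110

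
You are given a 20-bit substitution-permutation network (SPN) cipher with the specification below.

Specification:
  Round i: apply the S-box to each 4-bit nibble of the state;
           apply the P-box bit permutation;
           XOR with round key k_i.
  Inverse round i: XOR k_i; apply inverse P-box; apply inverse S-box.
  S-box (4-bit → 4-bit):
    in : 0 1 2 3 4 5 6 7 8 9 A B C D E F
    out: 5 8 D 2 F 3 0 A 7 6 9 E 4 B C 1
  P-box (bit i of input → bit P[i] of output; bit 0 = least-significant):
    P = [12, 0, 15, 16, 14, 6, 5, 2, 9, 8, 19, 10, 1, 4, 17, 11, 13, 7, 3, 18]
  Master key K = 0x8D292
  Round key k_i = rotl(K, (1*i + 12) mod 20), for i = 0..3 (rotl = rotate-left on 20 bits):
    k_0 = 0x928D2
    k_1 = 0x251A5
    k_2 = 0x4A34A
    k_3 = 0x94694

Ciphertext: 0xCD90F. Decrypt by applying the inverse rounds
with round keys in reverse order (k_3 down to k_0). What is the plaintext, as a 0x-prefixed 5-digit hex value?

s_0 = ciphertext = 0xCD90F
s_1 = InvRound(s_0, k_3) = 0xBDD64
s_2 = InvRound(s_1, k_2) = 0x2222A
s_3 = InvRound(s_2, k_1) = 0x8F5A5
s_4 = InvRound(s_3, k_0) = 0x6D744

0x6D744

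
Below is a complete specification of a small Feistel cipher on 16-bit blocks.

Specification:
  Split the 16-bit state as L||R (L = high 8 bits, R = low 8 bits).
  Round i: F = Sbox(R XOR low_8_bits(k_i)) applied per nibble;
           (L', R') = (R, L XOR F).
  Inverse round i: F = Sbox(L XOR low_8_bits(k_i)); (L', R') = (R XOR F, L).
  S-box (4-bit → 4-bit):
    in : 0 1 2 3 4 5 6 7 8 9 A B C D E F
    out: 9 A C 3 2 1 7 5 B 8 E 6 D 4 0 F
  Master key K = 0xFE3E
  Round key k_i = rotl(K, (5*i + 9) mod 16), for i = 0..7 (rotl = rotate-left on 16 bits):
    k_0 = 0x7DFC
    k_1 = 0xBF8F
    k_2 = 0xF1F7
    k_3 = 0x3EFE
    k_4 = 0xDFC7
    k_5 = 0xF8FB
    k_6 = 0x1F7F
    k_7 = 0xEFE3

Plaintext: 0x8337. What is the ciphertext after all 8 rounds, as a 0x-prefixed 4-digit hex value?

s_0 = plaintext = 0x8337
s_1 = Round(s_0, k_0) = 0x3755
s_2 = Round(s_1, k_1) = 0x5579
s_3 = Round(s_2, k_2) = 0x79E5
s_4 = Round(s_3, k_3) = 0xE5DF
s_5 = Round(s_4, k_4) = 0xDF4E
s_6 = Round(s_5, k_5) = 0x4EBE
s_7 = Round(s_6, k_6) = 0xBE94
s_8 = Round(s_7, k_7) = 0x94EB

0x94EB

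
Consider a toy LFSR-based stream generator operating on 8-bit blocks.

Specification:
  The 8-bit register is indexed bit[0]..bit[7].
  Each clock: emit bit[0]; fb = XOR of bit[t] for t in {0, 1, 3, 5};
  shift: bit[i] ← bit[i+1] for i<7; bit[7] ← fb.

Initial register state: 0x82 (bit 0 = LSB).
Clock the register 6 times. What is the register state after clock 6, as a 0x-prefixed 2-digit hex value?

0x3E

reg_0 = 0x82
clock 1: out=0, reg = 0xC1
clock 2: out=1, reg = 0xE0
clock 3: out=0, reg = 0xF0
clock 4: out=0, reg = 0xF8
clock 5: out=0, reg = 0x7C
clock 6: out=0, reg = 0x3E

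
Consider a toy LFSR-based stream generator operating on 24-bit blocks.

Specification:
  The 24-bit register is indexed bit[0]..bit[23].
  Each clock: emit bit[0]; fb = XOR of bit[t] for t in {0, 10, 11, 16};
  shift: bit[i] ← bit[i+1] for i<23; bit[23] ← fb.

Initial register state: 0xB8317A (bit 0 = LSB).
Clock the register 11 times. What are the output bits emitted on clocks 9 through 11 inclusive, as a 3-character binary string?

100

reg_0 = 0xB8317A
clock 1: out=0, reg = 0x5C18BD
clock 2: out=1, reg = 0x2E0C5E
clock 3: out=0, reg = 0x17062F
clock 4: out=1, reg = 0x8B8317
clock 5: out=1, reg = 0x45C18B
clock 6: out=1, reg = 0x22E0C5
clock 7: out=1, reg = 0x917062
clock 8: out=0, reg = 0xC8B831
clock 9: out=1, reg = 0x645C18
clock 10: out=0, reg = 0x322E0C
clock 11: out=0, reg = 0x191706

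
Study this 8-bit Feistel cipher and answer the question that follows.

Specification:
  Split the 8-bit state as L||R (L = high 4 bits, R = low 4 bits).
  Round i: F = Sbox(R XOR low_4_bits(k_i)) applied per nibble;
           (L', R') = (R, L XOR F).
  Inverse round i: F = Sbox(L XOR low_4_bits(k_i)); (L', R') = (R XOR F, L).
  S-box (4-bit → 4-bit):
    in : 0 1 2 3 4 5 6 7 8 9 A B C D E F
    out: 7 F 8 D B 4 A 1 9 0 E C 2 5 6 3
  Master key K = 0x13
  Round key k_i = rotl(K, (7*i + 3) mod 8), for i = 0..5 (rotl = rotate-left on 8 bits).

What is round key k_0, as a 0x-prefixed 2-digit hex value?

K = 0x13
k_0 = rotl(K, (7*0+3) mod 8) = rotl(K, 3) = 0x98

0x98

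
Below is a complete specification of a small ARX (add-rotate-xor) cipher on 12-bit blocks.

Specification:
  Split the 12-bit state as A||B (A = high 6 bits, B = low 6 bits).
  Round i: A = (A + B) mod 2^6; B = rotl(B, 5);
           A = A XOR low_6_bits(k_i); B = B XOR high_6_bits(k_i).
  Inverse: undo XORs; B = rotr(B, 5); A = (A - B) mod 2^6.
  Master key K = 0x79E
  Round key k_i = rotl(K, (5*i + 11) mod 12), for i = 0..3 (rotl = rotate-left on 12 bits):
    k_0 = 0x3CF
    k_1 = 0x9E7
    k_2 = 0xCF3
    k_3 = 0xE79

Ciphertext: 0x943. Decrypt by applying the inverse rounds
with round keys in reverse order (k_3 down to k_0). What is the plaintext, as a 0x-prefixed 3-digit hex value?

0x9F0

s_0 = ciphertext = 0x943
s_1 = InvRound(s_0, k_3) = 0x9F5
s_2 = InvRound(s_1, k_2) = 0x20C
s_3 = InvRound(s_2, k_1) = 0x617
s_4 = InvRound(s_3, k_0) = 0x9F0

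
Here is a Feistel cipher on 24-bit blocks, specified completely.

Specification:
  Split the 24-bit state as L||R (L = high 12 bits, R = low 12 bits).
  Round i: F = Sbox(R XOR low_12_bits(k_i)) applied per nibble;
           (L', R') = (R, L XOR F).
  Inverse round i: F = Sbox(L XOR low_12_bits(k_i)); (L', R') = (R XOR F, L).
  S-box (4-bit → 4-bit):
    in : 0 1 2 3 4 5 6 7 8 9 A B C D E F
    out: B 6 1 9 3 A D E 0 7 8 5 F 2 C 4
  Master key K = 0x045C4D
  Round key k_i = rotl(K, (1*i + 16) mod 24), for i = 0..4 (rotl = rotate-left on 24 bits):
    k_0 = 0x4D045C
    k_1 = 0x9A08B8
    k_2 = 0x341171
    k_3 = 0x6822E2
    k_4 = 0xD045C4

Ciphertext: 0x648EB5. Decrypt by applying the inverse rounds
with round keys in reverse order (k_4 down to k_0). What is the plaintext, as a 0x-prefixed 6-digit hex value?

s_0 = ciphertext = 0x648EB5
s_1 = InvRound(s_0, k_4) = 0x7BA648
s_2 = InvRound(s_1, k_3) = 0xCE87BA
s_3 = InvRound(s_2, k_2) = 0x5CDCE8
s_4 = InvRound(s_3, k_1) = 0xE025CD
s_5 = InvRound(s_4, k_0) = 0xD61E02

0xD61E02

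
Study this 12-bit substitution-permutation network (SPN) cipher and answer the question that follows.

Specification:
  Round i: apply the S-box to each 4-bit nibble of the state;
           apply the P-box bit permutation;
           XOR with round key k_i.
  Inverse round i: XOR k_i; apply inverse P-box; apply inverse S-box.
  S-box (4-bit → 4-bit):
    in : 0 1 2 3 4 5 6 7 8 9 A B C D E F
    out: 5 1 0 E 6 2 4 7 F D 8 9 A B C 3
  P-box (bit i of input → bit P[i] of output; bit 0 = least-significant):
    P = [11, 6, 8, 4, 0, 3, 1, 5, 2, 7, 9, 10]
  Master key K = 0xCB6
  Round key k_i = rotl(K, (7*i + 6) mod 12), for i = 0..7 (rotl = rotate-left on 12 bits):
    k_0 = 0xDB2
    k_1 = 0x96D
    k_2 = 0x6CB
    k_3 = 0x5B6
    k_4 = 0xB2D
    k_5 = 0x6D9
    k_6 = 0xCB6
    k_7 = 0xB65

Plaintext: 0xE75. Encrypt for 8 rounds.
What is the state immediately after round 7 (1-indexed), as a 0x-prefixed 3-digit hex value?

s_0 = plaintext = 0xE75
s_1 = Round(s_0, k_0) = 0xBF9
s_2 = Round(s_1, k_1) = 0x470
s_3 = Round(s_2, k_2) = 0xD40
s_4 = Round(s_3, k_3) = 0x838
s_5 = Round(s_4, k_4) = 0x4D3
s_6 = Round(s_5, k_5) = 0x520
s_7 = Round(s_6, k_6) = 0x536
s_8 = Round(s_7, k_7) = 0xACF

0x536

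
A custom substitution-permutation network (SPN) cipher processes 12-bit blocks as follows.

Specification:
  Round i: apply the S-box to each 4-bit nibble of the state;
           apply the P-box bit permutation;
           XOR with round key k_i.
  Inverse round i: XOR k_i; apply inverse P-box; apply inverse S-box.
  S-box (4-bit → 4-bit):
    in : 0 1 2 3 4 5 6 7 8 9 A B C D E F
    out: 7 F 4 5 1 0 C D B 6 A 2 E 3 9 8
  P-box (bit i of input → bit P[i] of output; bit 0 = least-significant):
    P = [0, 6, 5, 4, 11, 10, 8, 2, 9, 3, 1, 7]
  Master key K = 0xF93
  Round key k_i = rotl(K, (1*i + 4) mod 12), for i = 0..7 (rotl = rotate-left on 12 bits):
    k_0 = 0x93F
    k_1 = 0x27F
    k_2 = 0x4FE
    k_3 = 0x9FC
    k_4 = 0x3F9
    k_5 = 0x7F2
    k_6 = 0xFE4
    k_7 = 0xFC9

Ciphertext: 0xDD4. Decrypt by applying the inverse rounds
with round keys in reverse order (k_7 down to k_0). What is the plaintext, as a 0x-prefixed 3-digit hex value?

s_0 = ciphertext = 0xDD4
s_1 = InvRound(s_0, k_7) = 0xDFE
s_2 = InvRound(s_1, k_6) = 0x05F
s_3 = InvRound(s_2, k_5) = 0x8C3
s_4 = InvRound(s_3, k_4) = 0x036
s_5 = InvRound(s_4, k_3) = 0xC3B
s_6 = InvRound(s_5, k_2) = 0xFED
s_7 = InvRound(s_6, k_1) = 0x60F
s_8 = InvRound(s_7, k_0) = 0x406

0x406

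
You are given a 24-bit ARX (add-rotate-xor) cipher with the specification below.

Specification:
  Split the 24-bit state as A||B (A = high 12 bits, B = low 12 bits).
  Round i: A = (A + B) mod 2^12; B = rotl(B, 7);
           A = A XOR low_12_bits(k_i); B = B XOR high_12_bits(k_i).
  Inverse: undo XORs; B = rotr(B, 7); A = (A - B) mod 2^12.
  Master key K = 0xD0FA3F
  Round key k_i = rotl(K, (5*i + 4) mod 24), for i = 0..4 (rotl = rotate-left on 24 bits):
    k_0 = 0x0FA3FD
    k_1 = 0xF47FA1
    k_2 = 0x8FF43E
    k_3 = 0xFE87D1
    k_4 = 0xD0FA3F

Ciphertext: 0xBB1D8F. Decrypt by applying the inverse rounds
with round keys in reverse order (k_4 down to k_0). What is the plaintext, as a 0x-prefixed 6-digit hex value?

0x444E92

s_0 = ciphertext = 0xBB1D8F
s_1 = InvRound(s_0, k_4) = 0x18D001
s_2 = InvRound(s_1, k_3) = 0x91DD3F
s_3 = InvRound(s_2, k_2) = 0x51880B
s_4 = InvRound(s_3, k_1) = 0x12B98E
s_5 = InvRound(s_4, k_0) = 0x444E92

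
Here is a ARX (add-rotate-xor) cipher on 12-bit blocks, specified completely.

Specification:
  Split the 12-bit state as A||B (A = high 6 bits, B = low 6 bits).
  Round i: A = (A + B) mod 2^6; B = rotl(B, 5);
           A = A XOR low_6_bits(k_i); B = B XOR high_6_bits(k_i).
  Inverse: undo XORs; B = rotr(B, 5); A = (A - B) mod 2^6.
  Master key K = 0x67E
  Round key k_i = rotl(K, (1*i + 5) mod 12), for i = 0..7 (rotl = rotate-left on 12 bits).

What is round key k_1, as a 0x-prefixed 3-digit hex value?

K = 0x67E
k_0 = rotl(K, (1*0+5) mod 12) = rotl(K, 5) = 0xFCC
k_1 = rotl(K, (1*1+5) mod 12) = rotl(K, 6) = 0xF99

0xF99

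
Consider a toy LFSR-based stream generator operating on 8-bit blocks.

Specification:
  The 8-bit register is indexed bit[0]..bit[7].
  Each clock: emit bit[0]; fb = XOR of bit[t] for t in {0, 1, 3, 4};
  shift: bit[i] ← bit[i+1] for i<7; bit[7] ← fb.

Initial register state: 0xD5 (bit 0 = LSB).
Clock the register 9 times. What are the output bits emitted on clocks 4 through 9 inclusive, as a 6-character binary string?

010110

reg_0 = 0xD5
clock 1: out=1, reg = 0x6A
clock 2: out=0, reg = 0x35
clock 3: out=1, reg = 0x1A
clock 4: out=0, reg = 0x8D
clock 5: out=1, reg = 0x46
clock 6: out=0, reg = 0xA3
clock 7: out=1, reg = 0x51
clock 8: out=1, reg = 0x28
clock 9: out=0, reg = 0x94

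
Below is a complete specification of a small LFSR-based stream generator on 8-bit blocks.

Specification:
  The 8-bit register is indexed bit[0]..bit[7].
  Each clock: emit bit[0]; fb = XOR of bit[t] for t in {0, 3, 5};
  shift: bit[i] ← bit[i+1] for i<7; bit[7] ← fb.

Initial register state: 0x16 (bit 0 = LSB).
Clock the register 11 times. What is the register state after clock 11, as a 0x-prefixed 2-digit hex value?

0x66

reg_0 = 0x16
clock 1: out=0, reg = 0x0B
clock 2: out=1, reg = 0x05
clock 3: out=1, reg = 0x82
clock 4: out=0, reg = 0x41
clock 5: out=1, reg = 0xA0
clock 6: out=0, reg = 0xD0
clock 7: out=0, reg = 0x68
clock 8: out=0, reg = 0x34
clock 9: out=0, reg = 0x9A
clock 10: out=0, reg = 0xCD
clock 11: out=1, reg = 0x66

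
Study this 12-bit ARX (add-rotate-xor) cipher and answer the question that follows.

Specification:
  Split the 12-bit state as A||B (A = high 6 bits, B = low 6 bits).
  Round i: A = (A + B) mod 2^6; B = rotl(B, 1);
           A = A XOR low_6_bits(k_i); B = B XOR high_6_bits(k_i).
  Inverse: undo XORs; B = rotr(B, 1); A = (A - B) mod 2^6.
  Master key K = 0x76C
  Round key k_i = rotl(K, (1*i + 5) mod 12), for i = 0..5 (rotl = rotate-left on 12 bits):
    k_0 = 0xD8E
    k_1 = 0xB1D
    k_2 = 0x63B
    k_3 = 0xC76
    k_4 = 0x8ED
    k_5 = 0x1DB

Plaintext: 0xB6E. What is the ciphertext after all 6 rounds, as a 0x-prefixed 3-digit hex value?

s_0 = plaintext = 0xB6E
s_1 = Round(s_0, k_0) = 0x56B
s_2 = Round(s_1, k_1) = 0x77B
s_3 = Round(s_2, k_2) = 0x8EF
s_4 = Round(s_3, k_3) = 0x92E
s_5 = Round(s_4, k_4) = 0xFFE
s_6 = Round(s_5, k_5) = 0x9BA

0x9BA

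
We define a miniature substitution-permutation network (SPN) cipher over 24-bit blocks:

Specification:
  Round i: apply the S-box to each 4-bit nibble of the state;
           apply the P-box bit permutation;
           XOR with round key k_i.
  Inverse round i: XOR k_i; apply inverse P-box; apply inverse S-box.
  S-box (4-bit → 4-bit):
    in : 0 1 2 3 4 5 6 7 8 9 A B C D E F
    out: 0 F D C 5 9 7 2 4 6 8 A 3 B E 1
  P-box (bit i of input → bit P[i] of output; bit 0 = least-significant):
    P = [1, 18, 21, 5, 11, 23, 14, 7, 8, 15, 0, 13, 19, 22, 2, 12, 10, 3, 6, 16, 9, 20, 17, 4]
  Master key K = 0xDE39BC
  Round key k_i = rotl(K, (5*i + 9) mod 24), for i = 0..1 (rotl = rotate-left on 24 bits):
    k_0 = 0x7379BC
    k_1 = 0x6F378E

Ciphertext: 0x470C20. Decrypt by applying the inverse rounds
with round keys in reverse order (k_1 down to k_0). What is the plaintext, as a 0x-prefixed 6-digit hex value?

s_0 = ciphertext = 0x470C20
s_1 = InvRound(s_0, k_1) = 0xF72552
s_2 = InvRound(s_1, k_0) = 0x06301D

0x06301D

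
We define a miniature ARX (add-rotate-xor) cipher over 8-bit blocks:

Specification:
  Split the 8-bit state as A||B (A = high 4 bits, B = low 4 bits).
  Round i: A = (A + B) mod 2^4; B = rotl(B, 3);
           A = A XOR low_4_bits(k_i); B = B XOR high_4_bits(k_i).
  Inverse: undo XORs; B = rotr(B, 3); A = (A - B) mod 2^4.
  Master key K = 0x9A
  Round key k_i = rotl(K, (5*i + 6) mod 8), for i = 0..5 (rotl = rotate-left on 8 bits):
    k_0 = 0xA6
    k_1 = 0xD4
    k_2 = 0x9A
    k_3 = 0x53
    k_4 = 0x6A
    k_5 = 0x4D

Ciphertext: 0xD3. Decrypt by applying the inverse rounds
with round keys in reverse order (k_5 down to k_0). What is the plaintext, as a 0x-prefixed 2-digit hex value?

s_0 = ciphertext = 0xD3
s_1 = InvRound(s_0, k_5) = 0x2E
s_2 = InvRound(s_1, k_4) = 0x71
s_3 = InvRound(s_2, k_3) = 0xC8
s_4 = InvRound(s_3, k_2) = 0x42
s_5 = InvRound(s_4, k_1) = 0x1F
s_6 = InvRound(s_5, k_0) = 0xDA

0xDA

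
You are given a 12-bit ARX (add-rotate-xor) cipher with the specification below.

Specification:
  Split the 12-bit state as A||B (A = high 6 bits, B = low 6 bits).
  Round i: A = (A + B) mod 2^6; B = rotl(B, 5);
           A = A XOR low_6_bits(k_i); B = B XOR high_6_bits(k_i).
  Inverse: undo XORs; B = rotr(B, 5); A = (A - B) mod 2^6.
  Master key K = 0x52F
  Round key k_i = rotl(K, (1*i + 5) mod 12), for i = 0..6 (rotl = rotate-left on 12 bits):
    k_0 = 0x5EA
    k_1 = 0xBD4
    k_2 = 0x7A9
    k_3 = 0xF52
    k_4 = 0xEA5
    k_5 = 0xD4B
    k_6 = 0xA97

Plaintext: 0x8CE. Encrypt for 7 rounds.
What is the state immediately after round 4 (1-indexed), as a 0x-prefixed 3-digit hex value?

s_0 = plaintext = 0x8CE
s_1 = Round(s_0, k_0) = 0x6D0
s_2 = Round(s_1, k_1) = 0xFE7
s_3 = Round(s_2, k_2) = 0x3ED
s_4 = Round(s_3, k_3) = 0xB8B
s_5 = Round(s_4, k_4) = 0x71F
s_6 = Round(s_5, k_5) = 0xC1A
s_7 = Round(s_6, k_6) = 0x767

0xB8B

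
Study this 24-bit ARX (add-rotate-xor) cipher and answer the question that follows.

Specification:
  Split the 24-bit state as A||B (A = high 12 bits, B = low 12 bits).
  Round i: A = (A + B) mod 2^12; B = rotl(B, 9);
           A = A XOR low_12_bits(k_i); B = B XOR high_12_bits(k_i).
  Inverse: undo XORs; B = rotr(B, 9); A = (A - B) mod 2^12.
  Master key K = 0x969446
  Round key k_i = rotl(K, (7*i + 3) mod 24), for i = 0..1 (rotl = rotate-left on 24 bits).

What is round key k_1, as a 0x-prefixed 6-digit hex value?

0x511A5A

K = 0x969446
k_0 = rotl(K, (7*0+3) mod 24) = rotl(K, 3) = 0xB4A234
k_1 = rotl(K, (7*1+3) mod 24) = rotl(K, 10) = 0x511A5A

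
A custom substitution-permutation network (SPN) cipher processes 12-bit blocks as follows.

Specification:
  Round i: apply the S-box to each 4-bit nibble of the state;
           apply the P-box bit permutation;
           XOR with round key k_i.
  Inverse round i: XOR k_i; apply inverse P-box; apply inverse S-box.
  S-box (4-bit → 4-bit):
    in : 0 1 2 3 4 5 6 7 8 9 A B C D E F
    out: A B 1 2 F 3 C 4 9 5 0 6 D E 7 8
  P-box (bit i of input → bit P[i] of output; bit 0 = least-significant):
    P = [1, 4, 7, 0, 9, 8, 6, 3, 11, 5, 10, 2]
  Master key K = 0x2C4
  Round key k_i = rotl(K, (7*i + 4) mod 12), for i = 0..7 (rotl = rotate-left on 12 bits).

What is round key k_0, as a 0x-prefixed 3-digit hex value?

0xC42

K = 0x2C4
k_0 = rotl(K, (7*0+4) mod 12) = rotl(K, 4) = 0xC42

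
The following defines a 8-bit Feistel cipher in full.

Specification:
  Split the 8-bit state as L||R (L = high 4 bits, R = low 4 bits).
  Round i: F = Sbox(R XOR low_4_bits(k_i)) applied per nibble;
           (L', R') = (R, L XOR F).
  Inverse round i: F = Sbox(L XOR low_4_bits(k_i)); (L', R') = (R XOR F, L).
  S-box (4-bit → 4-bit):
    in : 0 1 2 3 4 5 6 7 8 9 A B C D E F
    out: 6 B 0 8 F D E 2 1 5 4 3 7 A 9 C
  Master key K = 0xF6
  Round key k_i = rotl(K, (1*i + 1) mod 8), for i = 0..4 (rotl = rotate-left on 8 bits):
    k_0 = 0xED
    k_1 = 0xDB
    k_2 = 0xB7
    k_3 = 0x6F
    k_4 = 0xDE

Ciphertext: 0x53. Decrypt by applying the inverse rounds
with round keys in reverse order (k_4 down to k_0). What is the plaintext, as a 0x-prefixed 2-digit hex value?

s_0 = ciphertext = 0x53
s_1 = InvRound(s_0, k_4) = 0x05
s_2 = InvRound(s_1, k_3) = 0x90
s_3 = InvRound(s_2, k_2) = 0x99
s_4 = InvRound(s_3, k_1) = 0x99
s_5 = InvRound(s_4, k_0) = 0x69

0x69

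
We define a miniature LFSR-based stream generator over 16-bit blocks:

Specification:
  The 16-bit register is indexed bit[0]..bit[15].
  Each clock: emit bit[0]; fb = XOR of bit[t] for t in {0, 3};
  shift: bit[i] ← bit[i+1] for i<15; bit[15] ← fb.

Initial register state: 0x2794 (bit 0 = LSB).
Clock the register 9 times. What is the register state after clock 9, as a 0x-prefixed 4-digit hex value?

0xB313

reg_0 = 0x2794
clock 1: out=0, reg = 0x13CA
clock 2: out=0, reg = 0x89E5
clock 3: out=1, reg = 0xC4F2
clock 4: out=0, reg = 0x6279
clock 5: out=1, reg = 0x313C
clock 6: out=0, reg = 0x989E
clock 7: out=0, reg = 0xCC4F
clock 8: out=1, reg = 0x6627
clock 9: out=1, reg = 0xB313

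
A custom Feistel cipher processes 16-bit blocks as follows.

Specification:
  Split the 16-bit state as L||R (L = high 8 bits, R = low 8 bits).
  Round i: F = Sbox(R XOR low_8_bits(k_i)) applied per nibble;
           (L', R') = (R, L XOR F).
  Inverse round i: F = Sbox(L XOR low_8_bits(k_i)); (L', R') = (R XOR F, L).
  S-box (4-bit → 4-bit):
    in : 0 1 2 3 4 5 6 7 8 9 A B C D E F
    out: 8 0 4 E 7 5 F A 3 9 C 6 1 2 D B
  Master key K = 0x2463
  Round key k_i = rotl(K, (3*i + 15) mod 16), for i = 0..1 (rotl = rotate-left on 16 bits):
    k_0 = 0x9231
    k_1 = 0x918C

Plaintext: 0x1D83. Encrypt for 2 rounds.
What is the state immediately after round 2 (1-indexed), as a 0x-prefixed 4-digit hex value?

s_0 = plaintext = 0x1D83
s_1 = Round(s_0, k_0) = 0x8379
s_2 = Round(s_1, k_1) = 0x7936

0x7936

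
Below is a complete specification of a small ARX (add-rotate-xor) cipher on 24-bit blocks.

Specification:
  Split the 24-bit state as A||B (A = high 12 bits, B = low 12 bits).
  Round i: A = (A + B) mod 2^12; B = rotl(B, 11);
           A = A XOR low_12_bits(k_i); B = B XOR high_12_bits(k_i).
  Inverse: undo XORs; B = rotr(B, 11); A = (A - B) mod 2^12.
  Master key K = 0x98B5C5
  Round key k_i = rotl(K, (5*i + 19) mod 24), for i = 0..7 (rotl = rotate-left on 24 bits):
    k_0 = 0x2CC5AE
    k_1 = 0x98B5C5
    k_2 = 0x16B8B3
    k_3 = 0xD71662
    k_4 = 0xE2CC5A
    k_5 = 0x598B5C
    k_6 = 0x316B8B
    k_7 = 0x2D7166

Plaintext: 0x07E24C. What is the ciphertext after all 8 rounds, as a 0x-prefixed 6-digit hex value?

0x87D002

s_0 = plaintext = 0x07E24C
s_1 = Round(s_0, k_0) = 0x7643EA
s_2 = Round(s_1, k_1) = 0xE8B87E
s_3 = Round(s_2, k_2) = 0xFBA554
s_4 = Round(s_3, k_3) = 0x36CFDB
s_5 = Round(s_4, k_4) = 0xF1D1C1
s_6 = Round(s_5, k_5) = 0xB82D78
s_7 = Round(s_6, k_6) = 0x3715AA
s_8 = Round(s_7, k_7) = 0x87D002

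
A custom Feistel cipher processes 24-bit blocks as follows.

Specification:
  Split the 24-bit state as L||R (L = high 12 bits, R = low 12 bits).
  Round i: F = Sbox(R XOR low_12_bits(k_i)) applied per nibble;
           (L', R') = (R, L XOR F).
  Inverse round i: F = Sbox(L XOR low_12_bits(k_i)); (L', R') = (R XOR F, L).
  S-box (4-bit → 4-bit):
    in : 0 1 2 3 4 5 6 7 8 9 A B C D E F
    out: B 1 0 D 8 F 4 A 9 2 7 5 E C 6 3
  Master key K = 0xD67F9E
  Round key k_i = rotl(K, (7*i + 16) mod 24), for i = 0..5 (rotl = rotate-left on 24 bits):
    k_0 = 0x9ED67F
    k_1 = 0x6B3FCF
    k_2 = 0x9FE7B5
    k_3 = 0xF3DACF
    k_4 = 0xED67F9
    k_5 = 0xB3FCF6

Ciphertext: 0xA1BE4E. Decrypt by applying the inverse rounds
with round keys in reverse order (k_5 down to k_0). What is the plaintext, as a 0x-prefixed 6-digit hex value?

s_0 = ciphertext = 0xA1BE4E
s_1 = InvRound(s_0, k_5) = 0xA22A1B
s_2 = InvRound(s_1, k_4) = 0x6DEA22
s_3 = InvRound(s_2, k_3) = 0x4336DE
s_4 = InvRound(s_3, k_2) = 0xB4A433
s_5 = InvRound(s_4, k_1) = 0xCACB4A
s_6 = InvRound(s_5, k_0) = 0xC87CAC

0xC87CAC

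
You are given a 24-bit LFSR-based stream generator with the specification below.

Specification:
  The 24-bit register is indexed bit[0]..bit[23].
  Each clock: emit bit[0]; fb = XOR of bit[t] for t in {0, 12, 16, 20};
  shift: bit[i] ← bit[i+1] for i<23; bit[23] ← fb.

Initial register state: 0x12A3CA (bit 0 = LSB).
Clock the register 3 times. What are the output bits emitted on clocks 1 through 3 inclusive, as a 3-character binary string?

reg_0 = 0x12A3CA
clock 1: out=0, reg = 0x8951E5
clock 2: out=1, reg = 0xC4A8F2
clock 3: out=0, reg = 0x625479

010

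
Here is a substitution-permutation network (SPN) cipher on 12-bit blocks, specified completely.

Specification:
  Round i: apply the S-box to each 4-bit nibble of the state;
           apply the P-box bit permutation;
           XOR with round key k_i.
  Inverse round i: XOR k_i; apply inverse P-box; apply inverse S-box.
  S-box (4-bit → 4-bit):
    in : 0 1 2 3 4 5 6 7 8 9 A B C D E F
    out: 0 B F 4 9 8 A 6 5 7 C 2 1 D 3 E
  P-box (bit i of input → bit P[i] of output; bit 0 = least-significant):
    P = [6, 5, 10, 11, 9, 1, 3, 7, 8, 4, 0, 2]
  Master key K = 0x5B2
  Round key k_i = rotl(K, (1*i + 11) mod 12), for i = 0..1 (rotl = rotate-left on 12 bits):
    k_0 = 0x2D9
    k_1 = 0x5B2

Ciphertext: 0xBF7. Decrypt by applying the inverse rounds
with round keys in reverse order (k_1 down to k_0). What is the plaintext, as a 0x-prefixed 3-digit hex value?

s_0 = ciphertext = 0xBF7
s_1 = InvRound(s_0, k_1) = 0xACD
s_2 = InvRound(s_1, k_0) = 0x605

0x605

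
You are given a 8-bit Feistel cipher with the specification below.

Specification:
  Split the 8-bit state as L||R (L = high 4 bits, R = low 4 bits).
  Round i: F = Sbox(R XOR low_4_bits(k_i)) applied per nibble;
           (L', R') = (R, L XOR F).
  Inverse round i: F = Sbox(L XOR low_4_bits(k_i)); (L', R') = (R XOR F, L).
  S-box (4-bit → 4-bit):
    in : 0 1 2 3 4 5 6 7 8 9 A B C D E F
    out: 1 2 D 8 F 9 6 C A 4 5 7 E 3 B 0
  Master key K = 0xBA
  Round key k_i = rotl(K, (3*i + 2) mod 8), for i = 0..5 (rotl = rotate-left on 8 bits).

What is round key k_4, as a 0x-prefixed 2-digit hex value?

K = 0xBA
k_0 = rotl(K, (3*0+2) mod 8) = rotl(K, 2) = 0xEA
k_1 = rotl(K, (3*1+2) mod 8) = rotl(K, 5) = 0x57
k_2 = rotl(K, (3*2+2) mod 8) = rotl(K, 0) = 0xBA
k_3 = rotl(K, (3*3+2) mod 8) = rotl(K, 3) = 0xD5
k_4 = rotl(K, (3*4+2) mod 8) = rotl(K, 6) = 0xAE

0xAE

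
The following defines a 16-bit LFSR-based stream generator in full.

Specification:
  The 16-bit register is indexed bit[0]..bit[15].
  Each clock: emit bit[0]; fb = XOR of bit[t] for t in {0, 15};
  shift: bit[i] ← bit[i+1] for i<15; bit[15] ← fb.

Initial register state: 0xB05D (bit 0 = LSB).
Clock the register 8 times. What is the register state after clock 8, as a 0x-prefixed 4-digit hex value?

reg_0 = 0xB05D
clock 1: out=1, reg = 0x582E
clock 2: out=0, reg = 0x2C17
clock 3: out=1, reg = 0x960B
clock 4: out=1, reg = 0x4B05
clock 5: out=1, reg = 0xA582
clock 6: out=0, reg = 0xD2C1
clock 7: out=1, reg = 0x6960
clock 8: out=0, reg = 0x34B0

0x34B0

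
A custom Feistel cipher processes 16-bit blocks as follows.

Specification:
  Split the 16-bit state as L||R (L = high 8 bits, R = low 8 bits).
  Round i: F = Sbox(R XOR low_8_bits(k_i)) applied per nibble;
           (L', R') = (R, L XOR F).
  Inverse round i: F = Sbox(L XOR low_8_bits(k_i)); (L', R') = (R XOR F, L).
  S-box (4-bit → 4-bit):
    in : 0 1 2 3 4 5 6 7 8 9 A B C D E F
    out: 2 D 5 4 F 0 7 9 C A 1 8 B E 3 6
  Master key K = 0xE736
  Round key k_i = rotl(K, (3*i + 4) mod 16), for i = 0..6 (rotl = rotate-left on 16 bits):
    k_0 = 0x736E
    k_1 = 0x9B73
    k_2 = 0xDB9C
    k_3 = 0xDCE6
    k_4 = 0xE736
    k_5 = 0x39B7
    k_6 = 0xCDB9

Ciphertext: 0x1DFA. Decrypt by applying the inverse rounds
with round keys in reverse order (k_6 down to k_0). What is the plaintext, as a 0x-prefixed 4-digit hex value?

0x7C3F

s_0 = ciphertext = 0x1DFA
s_1 = InvRound(s_0, k_6) = 0xE51D
s_2 = InvRound(s_1, k_5) = 0x18E5
s_3 = InvRound(s_2, k_4) = 0xB618
s_4 = InvRound(s_3, k_3) = 0x1AB6
s_5 = InvRound(s_4, k_2) = 0x711A
s_6 = InvRound(s_5, k_1) = 0x3F71
s_7 = InvRound(s_6, k_0) = 0x7C3F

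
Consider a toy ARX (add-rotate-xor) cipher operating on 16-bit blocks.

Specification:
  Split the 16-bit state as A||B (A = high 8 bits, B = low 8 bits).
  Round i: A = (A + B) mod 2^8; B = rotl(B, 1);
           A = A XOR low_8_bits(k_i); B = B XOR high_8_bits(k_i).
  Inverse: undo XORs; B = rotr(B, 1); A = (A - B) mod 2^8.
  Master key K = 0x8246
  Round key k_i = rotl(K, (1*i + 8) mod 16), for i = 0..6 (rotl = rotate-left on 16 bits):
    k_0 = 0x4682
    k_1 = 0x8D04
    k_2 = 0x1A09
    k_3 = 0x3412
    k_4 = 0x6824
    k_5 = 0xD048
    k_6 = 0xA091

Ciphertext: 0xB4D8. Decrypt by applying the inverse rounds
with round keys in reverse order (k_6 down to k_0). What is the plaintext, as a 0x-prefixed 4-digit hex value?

s_0 = ciphertext = 0xB4D8
s_1 = InvRound(s_0, k_6) = 0xE93C
s_2 = InvRound(s_1, k_5) = 0x2B76
s_3 = InvRound(s_2, k_4) = 0x000F
s_4 = InvRound(s_3, k_3) = 0x759D
s_5 = InvRound(s_4, k_2) = 0xB9C3
s_6 = InvRound(s_5, k_1) = 0x9627
s_7 = InvRound(s_6, k_0) = 0x64B0

0x64B0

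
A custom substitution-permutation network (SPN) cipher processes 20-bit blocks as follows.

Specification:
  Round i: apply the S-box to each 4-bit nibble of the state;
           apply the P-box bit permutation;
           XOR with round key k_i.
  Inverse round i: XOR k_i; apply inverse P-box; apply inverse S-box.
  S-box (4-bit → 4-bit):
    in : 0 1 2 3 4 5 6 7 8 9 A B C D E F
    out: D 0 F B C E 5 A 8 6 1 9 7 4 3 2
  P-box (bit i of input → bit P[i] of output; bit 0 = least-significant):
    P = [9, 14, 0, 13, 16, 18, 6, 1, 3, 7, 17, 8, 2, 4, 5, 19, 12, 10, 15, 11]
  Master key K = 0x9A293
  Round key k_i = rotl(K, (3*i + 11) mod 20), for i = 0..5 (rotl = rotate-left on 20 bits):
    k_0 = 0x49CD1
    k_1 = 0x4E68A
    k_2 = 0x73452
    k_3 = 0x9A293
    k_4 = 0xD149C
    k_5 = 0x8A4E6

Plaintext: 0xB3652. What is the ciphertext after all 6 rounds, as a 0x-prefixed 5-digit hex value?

0xD6BC9

s_0 = plaintext = 0xB3652
s_1 = Round(s_0, k_0) = 0xAE68E
s_2 = Round(s_1, k_1) = 0x6B494
s_3 = Round(s_2, k_2) = 0x98517
s_4 = Round(s_3, k_3) = 0x34713
s_5 = Round(s_4, k_4) = 0x56B3C
s_6 = Round(s_5, k_5) = 0xD6BC9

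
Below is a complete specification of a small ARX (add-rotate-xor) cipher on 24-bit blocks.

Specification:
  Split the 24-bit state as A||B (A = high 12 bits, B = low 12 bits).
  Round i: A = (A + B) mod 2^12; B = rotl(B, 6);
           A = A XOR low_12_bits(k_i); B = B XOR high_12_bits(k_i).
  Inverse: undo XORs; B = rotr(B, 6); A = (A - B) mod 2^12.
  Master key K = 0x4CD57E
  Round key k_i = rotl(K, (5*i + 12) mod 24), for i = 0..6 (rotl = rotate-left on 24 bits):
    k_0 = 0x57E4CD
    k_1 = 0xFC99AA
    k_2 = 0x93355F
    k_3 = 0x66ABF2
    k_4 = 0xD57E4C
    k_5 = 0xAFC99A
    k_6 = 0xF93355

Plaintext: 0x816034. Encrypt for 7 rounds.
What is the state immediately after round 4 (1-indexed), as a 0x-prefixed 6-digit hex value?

s_0 = plaintext = 0x816034
s_1 = Round(s_0, k_0) = 0xC8787E
s_2 = Round(s_1, k_1) = 0xCAF068
s_3 = Round(s_2, k_2) = 0x848332
s_4 = Round(s_3, k_3) = 0x088AE6
s_5 = Round(s_4, k_4) = 0x5224FC
s_6 = Round(s_5, k_5) = 0x3845EF
s_7 = Round(s_6, k_6) = 0xA26444

0x088AE6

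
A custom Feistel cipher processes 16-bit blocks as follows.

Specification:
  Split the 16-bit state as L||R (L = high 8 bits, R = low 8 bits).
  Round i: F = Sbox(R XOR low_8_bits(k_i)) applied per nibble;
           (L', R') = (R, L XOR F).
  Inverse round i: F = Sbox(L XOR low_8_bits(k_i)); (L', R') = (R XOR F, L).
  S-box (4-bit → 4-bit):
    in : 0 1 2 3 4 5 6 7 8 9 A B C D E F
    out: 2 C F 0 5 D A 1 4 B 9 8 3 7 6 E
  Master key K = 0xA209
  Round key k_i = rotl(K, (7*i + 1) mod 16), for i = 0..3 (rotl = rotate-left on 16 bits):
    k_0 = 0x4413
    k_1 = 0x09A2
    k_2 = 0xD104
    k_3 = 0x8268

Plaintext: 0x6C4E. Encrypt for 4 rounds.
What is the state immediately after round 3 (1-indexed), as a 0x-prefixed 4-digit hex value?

0x85F7

s_0 = plaintext = 0x6C4E
s_1 = Round(s_0, k_0) = 0x4EBB
s_2 = Round(s_1, k_1) = 0xBB85
s_3 = Round(s_2, k_2) = 0x85F7
s_4 = Round(s_3, k_3) = 0xF73B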